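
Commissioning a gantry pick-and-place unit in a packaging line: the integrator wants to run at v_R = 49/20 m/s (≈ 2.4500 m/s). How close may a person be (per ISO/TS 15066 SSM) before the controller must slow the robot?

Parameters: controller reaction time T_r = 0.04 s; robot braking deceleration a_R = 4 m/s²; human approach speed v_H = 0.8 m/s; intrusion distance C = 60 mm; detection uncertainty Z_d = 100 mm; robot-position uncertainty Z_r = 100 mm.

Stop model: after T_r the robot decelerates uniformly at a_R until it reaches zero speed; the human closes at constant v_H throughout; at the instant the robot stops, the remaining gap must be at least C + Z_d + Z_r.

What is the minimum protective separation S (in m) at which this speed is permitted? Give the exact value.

T_s = v_R/a_R = (49/20)/4 = 0.6125 s
robot in T_r: 2.4500·0.0400 = 0.0980 m
braking distance = 2.4500²/(2·4.0000) = 0.7503 m
human closes 0.8000·0.6525 = 0.5220 m
residual clearance needed = 0.0600+0.1000+0.1000 = 0.2600 m
S_min ≈ 0.0980+0.7503+0.5220+0.2600  ⇒  S_min = 5217/3200 m

S_min = 5217/3200 m = 1.6303 m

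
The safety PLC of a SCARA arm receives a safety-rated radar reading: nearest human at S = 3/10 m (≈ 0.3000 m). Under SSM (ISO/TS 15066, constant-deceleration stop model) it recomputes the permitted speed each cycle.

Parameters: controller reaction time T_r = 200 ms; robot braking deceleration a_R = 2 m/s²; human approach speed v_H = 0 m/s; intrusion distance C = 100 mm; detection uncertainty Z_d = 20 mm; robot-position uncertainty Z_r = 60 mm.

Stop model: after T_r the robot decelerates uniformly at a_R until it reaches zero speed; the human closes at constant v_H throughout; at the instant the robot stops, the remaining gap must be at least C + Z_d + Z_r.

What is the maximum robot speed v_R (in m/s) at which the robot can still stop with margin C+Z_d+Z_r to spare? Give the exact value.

collect terms ⇒ (1/4)·v_R² + (1/5)·v_R + (-3/25) = 0
  disc = (1/5)² − 4·(1/4)·(-3/25) = 4/25 ; √disc = 2/5
  v_R = (−(1/5) + 2/5) / (2·(1/4)) = 2/5 m/s
check:
stop time T_s = (2/5)/2 = 0.2000 s
robot covers v_R·T_r = 0.4000·0.2000 = 0.0800 m before braking
braking distance = 0.4000²/(2·2.0000) = 0.0400 m
human closes 0.0000·0.4000 = 0.0000 m
margins: 0.1000+0.0200+0.0600 = 0.1800 m
sum ≈ 0.0800+0.0400+0.0000+0.1800 ≈ 0.3000 m = S ✓

v_R_max = 2/5 m/s = 0.4000 m/s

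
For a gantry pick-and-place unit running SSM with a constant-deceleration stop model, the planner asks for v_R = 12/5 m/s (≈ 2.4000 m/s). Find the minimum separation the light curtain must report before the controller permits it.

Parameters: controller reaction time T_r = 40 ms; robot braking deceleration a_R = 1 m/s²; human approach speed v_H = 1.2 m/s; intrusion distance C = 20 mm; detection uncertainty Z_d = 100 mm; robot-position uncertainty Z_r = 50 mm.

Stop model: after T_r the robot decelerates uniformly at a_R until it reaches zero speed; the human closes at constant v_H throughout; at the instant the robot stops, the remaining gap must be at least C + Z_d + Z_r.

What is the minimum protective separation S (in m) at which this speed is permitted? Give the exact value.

S_min = 3037/500 m = 6.0740 m

stop time T_s = (12/5)/1 = 2.4000 s
robot covers v_R·T_r = 2.4000·0.0400 = 0.0960 m before braking
braking distance = 2.4000²/(2·1.0000) = 2.8800 m
human over T_r+T_s: 1.2000·(0.0400+2.4000) = 2.9280 m
margins: 0.0200+0.1000+0.0500 = 0.1700 m
S_min ≈ 0.0960+2.8800+2.9280+0.1700  ⇒  S_min = 3037/500 m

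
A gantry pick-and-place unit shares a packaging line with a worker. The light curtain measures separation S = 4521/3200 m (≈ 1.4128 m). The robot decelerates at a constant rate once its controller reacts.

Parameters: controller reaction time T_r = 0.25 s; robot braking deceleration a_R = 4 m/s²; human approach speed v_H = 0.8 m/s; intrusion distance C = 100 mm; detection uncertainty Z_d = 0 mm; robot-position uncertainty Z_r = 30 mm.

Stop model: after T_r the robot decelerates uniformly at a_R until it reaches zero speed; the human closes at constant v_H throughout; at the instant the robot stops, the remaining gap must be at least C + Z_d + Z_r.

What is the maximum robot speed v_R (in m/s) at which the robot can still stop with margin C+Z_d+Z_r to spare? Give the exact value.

at the boundary: (1/8)·v² + (9/20)·v + (-693/640) = 0
  disc = (9/20)² − 4·(1/8)·(-693/640) = 4761/6400 ; √disc = 69/80
  v_R = (−(9/20) + 69/80) / (2·(1/8)) = 33/20 m/s
check:
T_s = v_R/a_R = (33/20)/4 = 0.4125 s
robot in T_r: 1.6500·0.2500 = 0.4125 m
braking distance = 1.6500²/(2·4.0000) = 0.3403 m
human over T_r+T_s: 0.8000·(0.2500+0.4125) = 0.5300 m
residual clearance needed = 0.1000+0.0000+0.0300 = 0.1300 m
sum ≈ 0.4125+0.3403+0.5300+0.1300 ≈ 1.4128 m = S ✓

v_R_max = 33/20 m/s = 1.6500 m/s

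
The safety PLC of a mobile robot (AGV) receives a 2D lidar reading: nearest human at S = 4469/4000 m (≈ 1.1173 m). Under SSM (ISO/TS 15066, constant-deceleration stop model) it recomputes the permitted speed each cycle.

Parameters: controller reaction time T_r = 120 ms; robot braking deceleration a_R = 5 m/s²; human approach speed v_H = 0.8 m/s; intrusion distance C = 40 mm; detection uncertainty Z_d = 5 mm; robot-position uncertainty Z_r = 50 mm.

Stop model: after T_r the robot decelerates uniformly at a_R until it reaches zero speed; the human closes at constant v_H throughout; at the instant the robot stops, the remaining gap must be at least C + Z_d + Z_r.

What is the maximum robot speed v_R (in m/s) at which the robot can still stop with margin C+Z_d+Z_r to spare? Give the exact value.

at the boundary: (1/10)·v² + (7/25)·v + (-741/800) = 0
  disc = (7/25)² − 4·(1/10)·(-741/800) = 4489/10000 ; √disc = 67/100
  v_R = (−(7/25) + 67/100) / (2·(1/10)) = 39/20 m/s
check:
T_s = v_R/a_R = (39/20)/5 = 0.3900 s
reaction-phase robot travel = 1.9500·0.1200 = 0.2340 m
braking distance = 1.9500²/(2·5.0000) = 0.3802 m
person approaches 0.8000·(0.1200+0.3900) = 0.4080 m
margins: 0.0400+0.0050+0.0500 = 0.0950 m
sum ≈ 0.2340+0.3802+0.4080+0.0950 ≈ 1.1173 m = S ✓

v_R_max = 39/20 m/s = 1.9500 m/s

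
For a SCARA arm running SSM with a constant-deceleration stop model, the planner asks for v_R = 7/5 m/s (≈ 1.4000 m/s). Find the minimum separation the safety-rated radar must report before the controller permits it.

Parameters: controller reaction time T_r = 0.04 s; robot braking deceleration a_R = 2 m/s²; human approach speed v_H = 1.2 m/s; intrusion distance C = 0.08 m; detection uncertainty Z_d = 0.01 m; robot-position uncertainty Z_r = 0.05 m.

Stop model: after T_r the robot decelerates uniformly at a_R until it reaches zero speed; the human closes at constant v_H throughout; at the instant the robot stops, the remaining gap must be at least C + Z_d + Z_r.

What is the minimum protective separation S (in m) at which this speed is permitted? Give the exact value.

braking lasts T_s = (7/5)/2 = 0.7000 s
robot covers v_R·T_r = 1.4000·0.0400 = 0.0560 m before braking
robot covers 1.4000·0.7000 − ½·2.0000·0.7000² = 0.4900 m while stopping
human over T_r+T_s: 1.2000·(0.0400+0.7000) = 0.8880 m
margins: 0.0800+0.0100+0.0500 = 0.1400 m
S_min ≈ 0.0560+0.4900+0.8880+0.1400  ⇒  S_min = 787/500 m

S_min = 787/500 m = 1.5740 m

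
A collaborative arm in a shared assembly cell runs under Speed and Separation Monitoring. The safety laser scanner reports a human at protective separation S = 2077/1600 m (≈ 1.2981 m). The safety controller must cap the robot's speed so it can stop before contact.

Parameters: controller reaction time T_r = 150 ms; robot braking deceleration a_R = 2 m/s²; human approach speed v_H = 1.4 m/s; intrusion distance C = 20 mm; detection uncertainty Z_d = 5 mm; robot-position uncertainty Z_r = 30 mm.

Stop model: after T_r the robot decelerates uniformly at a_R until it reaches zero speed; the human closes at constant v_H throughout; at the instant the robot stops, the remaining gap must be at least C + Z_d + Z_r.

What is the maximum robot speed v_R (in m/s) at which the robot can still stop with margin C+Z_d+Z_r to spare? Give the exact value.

v_R_max = 19/20 m/s = 0.9500 m/s

at the boundary: (1/4)·v² + (17/20)·v + (-1653/1600) = 0
  disc = (17/20)² − 4·(1/4)·(-1653/1600) = 2809/1600 ; √disc = 53/40
  v_R = (−(17/20) + 53/40) / (2·(1/4)) = 19/20 m/s
check:
stop time T_s = (19/20)/2 = 0.4750 s
reaction-phase robot travel = 0.9500·0.1500 = 0.1425 m
robot covers 0.9500·0.4750 − ½·2.0000·0.4750² = 0.2256 m while stopping
person approaches 1.4000·(0.1500+0.4750) = 0.8750 m
C+Z_d+Z_r = 0.0200+0.0050+0.0300 = 0.0550 m
sum ≈ 0.1425+0.2256+0.8750+0.0550 ≈ 1.2981 m = S ✓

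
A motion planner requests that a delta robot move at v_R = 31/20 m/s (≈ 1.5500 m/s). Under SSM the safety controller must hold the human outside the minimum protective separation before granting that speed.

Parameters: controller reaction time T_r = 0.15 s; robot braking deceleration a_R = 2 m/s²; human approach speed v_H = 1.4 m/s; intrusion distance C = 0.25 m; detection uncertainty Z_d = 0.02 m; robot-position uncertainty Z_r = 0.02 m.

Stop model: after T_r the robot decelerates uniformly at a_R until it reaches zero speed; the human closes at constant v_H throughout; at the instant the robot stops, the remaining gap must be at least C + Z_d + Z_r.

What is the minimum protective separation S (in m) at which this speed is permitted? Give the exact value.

stop time T_s = (31/20)/2 = 0.7750 s
reaction-phase robot travel = 1.5500·0.1500 = 0.2325 m
robot covers 1.5500·0.7750 − ½·2.0000·0.7750² = 0.6006 m while stopping
human closes 1.4000·0.9250 = 1.2950 m
margins: 0.2500+0.0200+0.0200 = 0.2900 m
S_min ≈ 0.2325+0.6006+1.2950+0.2900  ⇒  S_min = 3869/1600 m

S_min = 3869/1600 m = 2.4181 m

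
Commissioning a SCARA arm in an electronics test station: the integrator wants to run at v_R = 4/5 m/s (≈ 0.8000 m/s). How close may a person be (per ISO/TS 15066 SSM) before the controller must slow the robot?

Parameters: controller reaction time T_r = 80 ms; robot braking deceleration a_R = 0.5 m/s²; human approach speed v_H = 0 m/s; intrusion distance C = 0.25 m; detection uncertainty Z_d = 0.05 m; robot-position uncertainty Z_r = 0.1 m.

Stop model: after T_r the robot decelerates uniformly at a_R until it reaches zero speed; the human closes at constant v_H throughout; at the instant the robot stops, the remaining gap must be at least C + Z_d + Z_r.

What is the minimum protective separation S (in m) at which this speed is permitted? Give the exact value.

S_min = 138/125 m = 1.1040 m

braking lasts T_s = (4/5)/(1/2) = 1.6000 s
robot in T_r: 0.8000·0.0800 = 0.0640 m
robot covers 0.8000·1.6000 − ½·0.5000·1.6000² = 0.6400 m while stopping
human over T_r+T_s: 0.0000·(0.0800+1.6000) = 0.0000 m
margins: 0.2500+0.0500+0.1000 = 0.4000 m
S_min ≈ 0.0640+0.6400+0.0000+0.4000  ⇒  S_min = 138/125 m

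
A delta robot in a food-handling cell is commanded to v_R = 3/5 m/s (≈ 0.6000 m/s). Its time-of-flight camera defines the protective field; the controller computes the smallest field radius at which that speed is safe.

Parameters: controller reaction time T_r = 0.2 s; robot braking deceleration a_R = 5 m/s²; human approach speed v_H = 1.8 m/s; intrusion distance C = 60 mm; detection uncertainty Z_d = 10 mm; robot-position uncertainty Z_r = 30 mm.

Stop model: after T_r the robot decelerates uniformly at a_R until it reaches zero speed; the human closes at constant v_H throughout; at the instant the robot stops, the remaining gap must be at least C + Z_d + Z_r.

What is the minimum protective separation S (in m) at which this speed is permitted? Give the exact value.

braking lasts T_s = (3/5)/5 = 0.1200 s
reaction-phase robot travel = 0.6000·0.2000 = 0.1200 m
robot under decel: 0.6000²/(2·5.0000) = 0.0360 m
human over T_r+T_s: 1.8000·(0.2000+0.1200) = 0.5760 m
residual clearance needed = 0.0600+0.0100+0.0300 = 0.1000 m
S_min ≈ 0.1200+0.0360+0.5760+0.1000  ⇒  S_min = 104/125 m

S_min = 104/125 m = 0.8320 m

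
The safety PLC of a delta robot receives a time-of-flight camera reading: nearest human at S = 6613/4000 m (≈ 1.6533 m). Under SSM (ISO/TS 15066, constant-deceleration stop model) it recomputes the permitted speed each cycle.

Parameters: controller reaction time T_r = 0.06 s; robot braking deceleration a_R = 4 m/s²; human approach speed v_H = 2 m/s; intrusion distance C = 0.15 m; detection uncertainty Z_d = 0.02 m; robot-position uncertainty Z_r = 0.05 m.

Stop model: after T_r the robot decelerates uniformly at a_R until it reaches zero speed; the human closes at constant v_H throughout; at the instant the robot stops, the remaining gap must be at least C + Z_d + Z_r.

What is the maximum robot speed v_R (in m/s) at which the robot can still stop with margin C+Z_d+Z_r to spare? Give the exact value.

quadratic (1/8)·v² + (14/25)·v + (-5253/4000) = 0
  disc = (14/25)² − 4·(1/8)·(-5253/4000) = 38809/40000 ; √disc = 197/200
  v_R = (−(14/25) + 197/200) / (2·(1/8)) = 17/10 m/s
check:
stop time T_s = (17/10)/4 = 0.4250 s
robot covers v_R·T_r = 1.7000·0.0600 = 0.1020 m before braking
robot covers 1.7000·0.4250 − ½·4.0000·0.4250² = 0.3613 m while stopping
person approaches 2.0000·(0.0600+0.4250) = 0.9700 m
margins: 0.1500+0.0200+0.0500 = 0.2200 m
sum ≈ 0.1020+0.3613+0.9700+0.2200 ≈ 1.6533 m = S ✓

v_R_max = 17/10 m/s = 1.7000 m/s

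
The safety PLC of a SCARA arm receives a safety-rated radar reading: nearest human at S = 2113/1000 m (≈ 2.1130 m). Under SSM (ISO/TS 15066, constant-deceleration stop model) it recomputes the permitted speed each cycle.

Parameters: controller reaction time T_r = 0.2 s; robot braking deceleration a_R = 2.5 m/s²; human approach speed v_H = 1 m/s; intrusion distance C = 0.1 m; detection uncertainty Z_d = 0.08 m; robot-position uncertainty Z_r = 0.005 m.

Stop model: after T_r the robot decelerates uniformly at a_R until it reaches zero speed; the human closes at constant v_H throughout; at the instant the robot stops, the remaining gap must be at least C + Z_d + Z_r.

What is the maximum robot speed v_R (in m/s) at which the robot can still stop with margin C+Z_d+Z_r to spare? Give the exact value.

quadratic (1/5)·v² + (3/5)·v + (-216/125) = 0
  disc = (3/5)² − 4·(1/5)·(-216/125) = 1089/625 ; √disc = 33/25
  v_R = (−(3/5) + 33/25) / (2·(1/5)) = 9/5 m/s
check:
stop time T_s = (9/5)/(5/2) = 0.7200 s
robot in T_r: 1.8000·0.2000 = 0.3600 m
robot covers 1.8000·0.7200 − ½·2.5000·0.7200² = 0.6480 m while stopping
human over T_r+T_s: 1.0000·(0.2000+0.7200) = 0.9200 m
C+Z_d+Z_r = 0.1000+0.0800+0.0050 = 0.1850 m
sum ≈ 0.3600+0.6480+0.9200+0.1850 ≈ 2.1130 m = S ✓

v_R_max = 9/5 m/s = 1.8000 m/s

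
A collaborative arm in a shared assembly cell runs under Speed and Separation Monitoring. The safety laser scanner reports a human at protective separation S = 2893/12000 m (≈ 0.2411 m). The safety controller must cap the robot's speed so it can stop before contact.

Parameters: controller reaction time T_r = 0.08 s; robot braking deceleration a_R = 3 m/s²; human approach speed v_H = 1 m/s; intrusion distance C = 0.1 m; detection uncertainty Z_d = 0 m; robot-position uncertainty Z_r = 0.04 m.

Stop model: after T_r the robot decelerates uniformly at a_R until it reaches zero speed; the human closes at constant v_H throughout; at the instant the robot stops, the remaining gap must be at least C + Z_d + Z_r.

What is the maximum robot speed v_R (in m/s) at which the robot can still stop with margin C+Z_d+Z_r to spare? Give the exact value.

collect terms ⇒ (1/6)·v_R² + (31/75)·v_R + (-253/12000) = 0
  disc = (31/75)² − 4·(1/6)·(-253/12000) = 1849/10000 ; √disc = 43/100
  v_R = (−(31/75) + 43/100) / (2·(1/6)) = 1/20 m/s
check:
stop time T_s = (1/20)/3 = 0.0167 s
robot in T_r: 0.0500·0.0800 = 0.0040 m
robot under decel: 0.0500²/(2·3.0000) = 0.0004 m
human closes 1.0000·0.0967 = 0.0967 m
margins: 0.1000+0.0000+0.0400 = 0.1400 m
sum ≈ 0.0040+0.0004+0.0967+0.1400 ≈ 0.2411 m = S ✓

v_R_max = 1/20 m/s = 0.0500 m/s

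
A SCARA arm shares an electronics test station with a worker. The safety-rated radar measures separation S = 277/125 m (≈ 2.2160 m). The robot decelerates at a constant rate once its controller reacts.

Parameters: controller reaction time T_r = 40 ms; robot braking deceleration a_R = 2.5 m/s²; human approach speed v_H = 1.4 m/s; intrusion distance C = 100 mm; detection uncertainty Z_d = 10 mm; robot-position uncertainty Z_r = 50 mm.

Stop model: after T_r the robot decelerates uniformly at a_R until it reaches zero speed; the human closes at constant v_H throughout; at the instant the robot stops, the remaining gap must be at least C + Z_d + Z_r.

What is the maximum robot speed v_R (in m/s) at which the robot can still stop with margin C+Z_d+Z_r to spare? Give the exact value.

v_R_max = 2 m/s = 2.0000 m/s

quadratic (1/5)·v² + (3/5)·v + (-2) = 0
  disc = (3/5)² − 4·(1/5)·(-2) = 49/25 ; √disc = 7/5
  v_R = (−(3/5) + 7/5) / (2·(1/5)) = 2 m/s
check:
stop time T_s = 2/(5/2) = 0.8000 s
reaction-phase robot travel = 2.0000·0.0400 = 0.0800 m
robot covers 2.0000·0.8000 − ½·2.5000·0.8000² = 0.8000 m while stopping
human closes 1.4000·0.8400 = 1.1760 m
C+Z_d+Z_r = 0.1000+0.0100+0.0500 = 0.1600 m
sum ≈ 0.0800+0.8000+1.1760+0.1600 ≈ 2.2160 m = S ✓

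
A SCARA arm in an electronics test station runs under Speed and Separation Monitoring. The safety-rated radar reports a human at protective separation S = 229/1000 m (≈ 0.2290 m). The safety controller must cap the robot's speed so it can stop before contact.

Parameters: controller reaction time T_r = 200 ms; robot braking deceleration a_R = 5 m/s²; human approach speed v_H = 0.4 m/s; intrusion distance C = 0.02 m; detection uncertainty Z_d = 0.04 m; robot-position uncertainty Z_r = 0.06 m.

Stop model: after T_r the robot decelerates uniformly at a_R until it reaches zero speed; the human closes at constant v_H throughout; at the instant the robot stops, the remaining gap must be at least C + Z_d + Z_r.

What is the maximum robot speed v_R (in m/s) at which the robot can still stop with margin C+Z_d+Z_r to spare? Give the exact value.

quadratic (1/10)·v² + (7/25)·v + (-29/1000) = 0
  disc = (7/25)² − 4·(1/10)·(-29/1000) = 9/100 ; √disc = 3/10
  v_R = (−(7/25) + 3/10) / (2·(1/10)) = 1/10 m/s
check:
stop time T_s = (1/10)/5 = 0.0200 s
robot in T_r: 0.1000·0.2000 = 0.0200 m
robot covers 0.1000·0.0200 − ½·5.0000·0.0200² = 0.0010 m while stopping
person approaches 0.4000·(0.2000+0.0200) = 0.0880 m
C+Z_d+Z_r = 0.0200+0.0400+0.0600 = 0.1200 m
sum ≈ 0.0200+0.0010+0.0880+0.1200 ≈ 0.2290 m = S ✓

v_R_max = 1/10 m/s = 0.1000 m/s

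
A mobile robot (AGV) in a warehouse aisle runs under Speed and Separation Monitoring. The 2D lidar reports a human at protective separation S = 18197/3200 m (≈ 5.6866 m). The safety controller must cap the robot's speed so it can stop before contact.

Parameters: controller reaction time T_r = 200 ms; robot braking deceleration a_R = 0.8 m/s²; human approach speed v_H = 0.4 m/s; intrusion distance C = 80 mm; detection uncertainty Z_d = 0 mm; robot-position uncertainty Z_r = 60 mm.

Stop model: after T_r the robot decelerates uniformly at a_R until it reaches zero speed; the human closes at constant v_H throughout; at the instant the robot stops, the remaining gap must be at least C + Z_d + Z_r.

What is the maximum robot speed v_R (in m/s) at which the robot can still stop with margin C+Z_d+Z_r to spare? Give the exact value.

v_R_max = 49/20 m/s = 2.4500 m/s

at the boundary: (5/8)·v² + (7/10)·v + (-17493/3200) = 0
  disc = (7/10)² − 4·(5/8)·(-17493/3200) = 90601/6400 ; √disc = 301/80
  v_R = (−(7/10) + 301/80) / (2·(5/8)) = 49/20 m/s
check:
T_s = v_R/a_R = (49/20)/(4/5) = 3.0625 s
robot covers v_R·T_r = 2.4500·0.2000 = 0.4900 m before braking
braking distance = 2.4500²/(2·0.8000) = 3.7516 m
person approaches 0.4000·(0.2000+3.0625) = 1.3050 m
C+Z_d+Z_r = 0.0800+0.0000+0.0600 = 0.1400 m
sum ≈ 0.4900+3.7516+1.3050+0.1400 ≈ 5.6866 m = S ✓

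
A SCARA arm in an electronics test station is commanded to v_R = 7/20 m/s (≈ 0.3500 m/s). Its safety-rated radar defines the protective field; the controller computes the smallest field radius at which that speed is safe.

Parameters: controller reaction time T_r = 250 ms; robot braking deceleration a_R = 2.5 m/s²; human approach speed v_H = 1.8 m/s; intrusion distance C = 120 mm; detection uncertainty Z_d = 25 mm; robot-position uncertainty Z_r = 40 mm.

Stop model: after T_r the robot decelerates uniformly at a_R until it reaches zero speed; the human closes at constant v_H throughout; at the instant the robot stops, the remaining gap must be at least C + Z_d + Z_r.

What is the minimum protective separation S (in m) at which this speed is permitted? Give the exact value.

S_min = 999/1000 m = 0.9990 m

T_s = v_R/a_R = (7/20)/(5/2) = 0.1400 s
robot in T_r: 0.3500·0.2500 = 0.0875 m
robot under decel: 0.3500²/(2·2.5000) = 0.0245 m
person approaches 1.8000·(0.2500+0.1400) = 0.7020 m
residual clearance needed = 0.1200+0.0250+0.0400 = 0.1850 m
S_min ≈ 0.0875+0.0245+0.7020+0.1850  ⇒  S_min = 999/1000 m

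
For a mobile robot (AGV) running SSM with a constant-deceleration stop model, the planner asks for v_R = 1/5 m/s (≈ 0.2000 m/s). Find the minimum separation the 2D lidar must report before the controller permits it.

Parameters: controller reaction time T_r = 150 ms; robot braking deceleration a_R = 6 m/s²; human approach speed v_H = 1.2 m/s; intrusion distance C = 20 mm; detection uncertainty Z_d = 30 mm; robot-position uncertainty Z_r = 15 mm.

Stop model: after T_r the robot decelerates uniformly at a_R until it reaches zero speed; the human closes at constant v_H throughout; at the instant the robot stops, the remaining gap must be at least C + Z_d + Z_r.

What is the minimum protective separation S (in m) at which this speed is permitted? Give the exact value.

S_min = 191/600 m = 0.3183 m

braking lasts T_s = (1/5)/6 = 0.0333 s
robot in T_r: 0.2000·0.1500 = 0.0300 m
braking distance = 0.2000²/(2·6.0000) = 0.0033 m
human over T_r+T_s: 1.2000·(0.1500+0.0333) = 0.2200 m
C+Z_d+Z_r = 0.0200+0.0300+0.0150 = 0.0650 m
S_min ≈ 0.0300+0.0033+0.2200+0.0650  ⇒  S_min = 191/600 m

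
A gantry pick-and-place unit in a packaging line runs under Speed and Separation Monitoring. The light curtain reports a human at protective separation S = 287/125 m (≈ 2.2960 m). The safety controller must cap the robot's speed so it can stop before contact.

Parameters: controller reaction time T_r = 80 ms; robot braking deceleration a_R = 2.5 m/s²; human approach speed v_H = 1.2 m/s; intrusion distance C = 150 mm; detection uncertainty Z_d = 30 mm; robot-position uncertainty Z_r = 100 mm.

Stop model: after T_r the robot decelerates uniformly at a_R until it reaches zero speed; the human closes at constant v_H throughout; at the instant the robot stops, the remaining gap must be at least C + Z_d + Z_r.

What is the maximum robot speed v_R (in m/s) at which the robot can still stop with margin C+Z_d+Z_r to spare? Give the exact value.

at the boundary: (1/5)·v² + (14/25)·v + (-48/25) = 0
  disc = (14/25)² − 4·(1/5)·(-48/25) = 1156/625 ; √disc = 34/25
  v_R = (−(14/25) + 34/25) / (2·(1/5)) = 2 m/s
check:
stop time T_s = 2/(5/2) = 0.8000 s
robot in T_r: 2.0000·0.0800 = 0.1600 m
robot under decel: 2.0000²/(2·2.5000) = 0.8000 m
human over T_r+T_s: 1.2000·(0.0800+0.8000) = 1.0560 m
residual clearance needed = 0.1500+0.0300+0.1000 = 0.2800 m
sum ≈ 0.1600+0.8000+1.0560+0.2800 ≈ 2.2960 m = S ✓

v_R_max = 2 m/s = 2.0000 m/s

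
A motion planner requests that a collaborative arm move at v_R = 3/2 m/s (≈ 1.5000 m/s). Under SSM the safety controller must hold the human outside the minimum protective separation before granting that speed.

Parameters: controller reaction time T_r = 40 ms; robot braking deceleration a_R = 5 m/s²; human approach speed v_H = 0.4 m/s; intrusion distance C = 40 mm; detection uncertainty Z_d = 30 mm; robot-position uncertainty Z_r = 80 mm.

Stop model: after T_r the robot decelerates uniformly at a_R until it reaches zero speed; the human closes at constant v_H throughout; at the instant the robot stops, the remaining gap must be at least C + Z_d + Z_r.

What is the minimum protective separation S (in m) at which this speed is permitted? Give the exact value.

S_min = 571/1000 m = 0.5710 m

braking lasts T_s = (3/2)/5 = 0.3000 s
reaction-phase robot travel = 1.5000·0.0400 = 0.0600 m
robot covers 1.5000·0.3000 − ½·5.0000·0.3000² = 0.2250 m while stopping
human over T_r+T_s: 0.4000·(0.0400+0.3000) = 0.1360 m
margins: 0.0400+0.0300+0.0800 = 0.1500 m
S_min ≈ 0.0600+0.2250+0.1360+0.1500  ⇒  S_min = 571/1000 m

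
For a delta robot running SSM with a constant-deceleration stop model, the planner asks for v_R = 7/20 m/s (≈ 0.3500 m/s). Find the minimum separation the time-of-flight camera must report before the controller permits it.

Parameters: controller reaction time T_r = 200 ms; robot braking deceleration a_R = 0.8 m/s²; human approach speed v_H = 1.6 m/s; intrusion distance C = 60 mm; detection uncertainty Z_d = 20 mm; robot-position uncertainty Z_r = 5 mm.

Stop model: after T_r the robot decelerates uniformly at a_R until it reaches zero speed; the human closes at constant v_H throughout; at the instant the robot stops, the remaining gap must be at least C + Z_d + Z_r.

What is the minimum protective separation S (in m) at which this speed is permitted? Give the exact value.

S_min = 801/640 m = 1.2516 m

stop time T_s = (7/20)/(4/5) = 0.4375 s
robot covers v_R·T_r = 0.3500·0.2000 = 0.0700 m before braking
braking distance = 0.3500²/(2·0.8000) = 0.0766 m
human closes 1.6000·0.6375 = 1.0200 m
residual clearance needed = 0.0600+0.0200+0.0050 = 0.0850 m
S_min ≈ 0.0700+0.0766+1.0200+0.0850  ⇒  S_min = 801/640 m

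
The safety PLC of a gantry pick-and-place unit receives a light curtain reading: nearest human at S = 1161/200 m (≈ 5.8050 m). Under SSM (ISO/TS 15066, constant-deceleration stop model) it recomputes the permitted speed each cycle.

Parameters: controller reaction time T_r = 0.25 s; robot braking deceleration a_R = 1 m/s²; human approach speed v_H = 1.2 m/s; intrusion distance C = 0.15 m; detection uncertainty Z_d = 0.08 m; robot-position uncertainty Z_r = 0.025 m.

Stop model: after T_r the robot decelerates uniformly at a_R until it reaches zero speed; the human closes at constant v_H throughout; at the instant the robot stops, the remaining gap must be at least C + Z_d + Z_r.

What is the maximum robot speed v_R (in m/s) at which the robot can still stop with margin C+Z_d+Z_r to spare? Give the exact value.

quadratic (1/2)·v² + (29/20)·v + (-21/4) = 0
  disc = (29/20)² − 4·(1/2)·(-21/4) = 5041/400 ; √disc = 71/20
  v_R = (−(29/20) + 71/20) / (2·(1/2)) = 21/10 m/s
check:
braking lasts T_s = (21/10)/1 = 2.1000 s
robot covers v_R·T_r = 2.1000·0.2500 = 0.5250 m before braking
robot covers 2.1000·2.1000 − ½·1.0000·2.1000² = 2.2050 m while stopping
human closes 1.2000·2.3500 = 2.8200 m
C+Z_d+Z_r = 0.1500+0.0800+0.0250 = 0.2550 m
sum ≈ 0.5250+2.2050+2.8200+0.2550 ≈ 5.8050 m = S ✓

v_R_max = 21/10 m/s = 2.1000 m/s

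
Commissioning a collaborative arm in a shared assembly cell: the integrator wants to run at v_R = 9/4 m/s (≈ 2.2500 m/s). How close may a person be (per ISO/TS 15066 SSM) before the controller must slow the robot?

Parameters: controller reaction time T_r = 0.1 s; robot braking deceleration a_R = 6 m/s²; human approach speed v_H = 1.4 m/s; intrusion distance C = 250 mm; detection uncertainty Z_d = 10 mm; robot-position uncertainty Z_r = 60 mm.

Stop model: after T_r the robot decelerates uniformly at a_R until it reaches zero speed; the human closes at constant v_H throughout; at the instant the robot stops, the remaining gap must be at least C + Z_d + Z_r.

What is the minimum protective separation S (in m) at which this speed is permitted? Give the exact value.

stop time T_s = (9/4)/6 = 0.3750 s
reaction-phase robot travel = 2.2500·0.1000 = 0.2250 m
robot under decel: 2.2500²/(2·6.0000) = 0.4219 m
human closes 1.4000·0.4750 = 0.6650 m
residual clearance needed = 0.2500+0.0100+0.0600 = 0.3200 m
S_min ≈ 0.2250+0.4219+0.6650+0.3200  ⇒  S_min = 2611/1600 m

S_min = 2611/1600 m = 1.6319 m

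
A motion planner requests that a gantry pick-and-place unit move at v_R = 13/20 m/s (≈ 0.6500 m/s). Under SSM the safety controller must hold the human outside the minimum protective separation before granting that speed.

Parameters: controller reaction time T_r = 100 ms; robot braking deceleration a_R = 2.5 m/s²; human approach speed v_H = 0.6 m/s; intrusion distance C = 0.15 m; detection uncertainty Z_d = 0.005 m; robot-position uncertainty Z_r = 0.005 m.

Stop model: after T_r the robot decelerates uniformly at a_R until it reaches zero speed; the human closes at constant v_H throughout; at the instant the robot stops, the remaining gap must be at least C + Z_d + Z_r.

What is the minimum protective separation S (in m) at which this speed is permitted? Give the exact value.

S_min = 1051/2000 m = 0.5255 m

T_s = v_R/a_R = (13/20)/(5/2) = 0.2600 s
reaction-phase robot travel = 0.6500·0.1000 = 0.0650 m
braking distance = 0.6500²/(2·2.5000) = 0.0845 m
person approaches 0.6000·(0.1000+0.2600) = 0.2160 m
residual clearance needed = 0.1500+0.0050+0.0050 = 0.1600 m
S_min ≈ 0.0650+0.0845+0.2160+0.1600  ⇒  S_min = 1051/2000 m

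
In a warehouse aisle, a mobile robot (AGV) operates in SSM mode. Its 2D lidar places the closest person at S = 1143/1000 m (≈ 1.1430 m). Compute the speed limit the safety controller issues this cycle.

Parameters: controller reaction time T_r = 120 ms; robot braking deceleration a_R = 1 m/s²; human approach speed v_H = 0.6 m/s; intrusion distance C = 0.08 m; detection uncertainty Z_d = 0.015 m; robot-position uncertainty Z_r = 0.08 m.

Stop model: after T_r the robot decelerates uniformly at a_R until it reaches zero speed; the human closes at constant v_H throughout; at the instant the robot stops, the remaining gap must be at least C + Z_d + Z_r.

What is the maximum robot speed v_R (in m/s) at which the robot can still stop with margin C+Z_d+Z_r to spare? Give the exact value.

quadratic (1/2)·v² + (18/25)·v + (-112/125) = 0
  disc = (18/25)² − 4·(1/2)·(-112/125) = 1444/625 ; √disc = 38/25
  v_R = (−(18/25) + 38/25) / (2·(1/2)) = 4/5 m/s
check:
braking lasts T_s = (4/5)/1 = 0.8000 s
robot in T_r: 0.8000·0.1200 = 0.0960 m
robot covers 0.8000·0.8000 − ½·1.0000·0.8000² = 0.3200 m while stopping
human over T_r+T_s: 0.6000·(0.1200+0.8000) = 0.5520 m
C+Z_d+Z_r = 0.0800+0.0150+0.0800 = 0.1750 m
sum ≈ 0.0960+0.3200+0.5520+0.1750 ≈ 1.1430 m = S ✓

v_R_max = 4/5 m/s = 0.8000 m/s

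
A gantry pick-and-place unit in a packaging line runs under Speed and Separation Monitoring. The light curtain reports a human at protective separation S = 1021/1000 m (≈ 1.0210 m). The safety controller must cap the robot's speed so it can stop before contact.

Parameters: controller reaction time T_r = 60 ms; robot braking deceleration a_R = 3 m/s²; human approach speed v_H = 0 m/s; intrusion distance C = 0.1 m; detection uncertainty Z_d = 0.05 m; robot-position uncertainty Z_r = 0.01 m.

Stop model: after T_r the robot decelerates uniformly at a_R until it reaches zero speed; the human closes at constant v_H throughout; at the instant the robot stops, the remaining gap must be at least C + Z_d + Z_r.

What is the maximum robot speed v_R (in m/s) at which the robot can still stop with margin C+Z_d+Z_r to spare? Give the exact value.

v_R_max = 21/10 m/s = 2.1000 m/s

quadratic (1/6)·v² + (3/50)·v + (-861/1000) = 0
  disc = (3/50)² − 4·(1/6)·(-861/1000) = 361/625 ; √disc = 19/25
  v_R = (−(3/50) + 19/25) / (2·(1/6)) = 21/10 m/s
check:
T_s = v_R/a_R = (21/10)/3 = 0.7000 s
reaction-phase robot travel = 2.1000·0.0600 = 0.1260 m
robot under decel: 2.1000²/(2·3.0000) = 0.7350 m
human over T_r+T_s: 0.0000·(0.0600+0.7000) = 0.0000 m
residual clearance needed = 0.1000+0.0500+0.0100 = 0.1600 m
sum ≈ 0.1260+0.7350+0.0000+0.1600 ≈ 1.0210 m = S ✓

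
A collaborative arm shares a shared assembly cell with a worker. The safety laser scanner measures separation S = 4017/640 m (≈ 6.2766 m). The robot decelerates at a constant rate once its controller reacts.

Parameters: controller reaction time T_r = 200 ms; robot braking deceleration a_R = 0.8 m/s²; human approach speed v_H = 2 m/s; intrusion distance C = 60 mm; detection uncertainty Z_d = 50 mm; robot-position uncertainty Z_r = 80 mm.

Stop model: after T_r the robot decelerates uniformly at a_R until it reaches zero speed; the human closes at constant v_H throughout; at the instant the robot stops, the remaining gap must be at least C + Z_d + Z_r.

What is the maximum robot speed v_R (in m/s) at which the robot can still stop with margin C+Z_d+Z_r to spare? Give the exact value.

collect terms ⇒ (5/8)·v_R² + (27/10)·v_R + (-18197/3200) = 0
  disc = (27/10)² − 4·(5/8)·(-18197/3200) = 137641/6400 ; √disc = 371/80
  v_R = (−(27/10) + 371/80) / (2·(5/8)) = 31/20 m/s
check:
stop time T_s = (31/20)/(4/5) = 1.9375 s
robot covers v_R·T_r = 1.5500·0.2000 = 0.3100 m before braking
robot under decel: 1.5500²/(2·0.8000) = 1.5016 m
person approaches 2.0000·(0.2000+1.9375) = 4.2750 m
margins: 0.0600+0.0500+0.0800 = 0.1900 m
sum ≈ 0.3100+1.5016+4.2750+0.1900 ≈ 6.2766 m = S ✓

v_R_max = 31/20 m/s = 1.5500 m/s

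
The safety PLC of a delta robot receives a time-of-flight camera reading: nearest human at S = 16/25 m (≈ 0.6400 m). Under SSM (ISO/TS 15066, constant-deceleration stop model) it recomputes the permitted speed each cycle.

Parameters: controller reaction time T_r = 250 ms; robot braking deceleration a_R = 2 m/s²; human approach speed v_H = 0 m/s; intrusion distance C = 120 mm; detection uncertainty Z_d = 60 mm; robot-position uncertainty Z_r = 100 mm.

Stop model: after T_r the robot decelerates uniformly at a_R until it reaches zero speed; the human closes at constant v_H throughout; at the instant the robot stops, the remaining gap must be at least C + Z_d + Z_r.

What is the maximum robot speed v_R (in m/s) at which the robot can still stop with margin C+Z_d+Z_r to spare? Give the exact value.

collect terms ⇒ (1/4)·v_R² + (1/4)·v_R + (-9/25) = 0
  disc = (1/4)² − 4·(1/4)·(-9/25) = 169/400 ; √disc = 13/20
  v_R = (−(1/4) + 13/20) / (2·(1/4)) = 4/5 m/s
check:
braking lasts T_s = (4/5)/2 = 0.4000 s
reaction-phase robot travel = 0.8000·0.2500 = 0.2000 m
robot under decel: 0.8000²/(2·2.0000) = 0.1600 m
human closes 0.0000·0.6500 = 0.0000 m
C+Z_d+Z_r = 0.1200+0.0600+0.1000 = 0.2800 m
sum ≈ 0.2000+0.1600+0.0000+0.2800 ≈ 0.6400 m = S ✓

v_R_max = 4/5 m/s = 0.8000 m/s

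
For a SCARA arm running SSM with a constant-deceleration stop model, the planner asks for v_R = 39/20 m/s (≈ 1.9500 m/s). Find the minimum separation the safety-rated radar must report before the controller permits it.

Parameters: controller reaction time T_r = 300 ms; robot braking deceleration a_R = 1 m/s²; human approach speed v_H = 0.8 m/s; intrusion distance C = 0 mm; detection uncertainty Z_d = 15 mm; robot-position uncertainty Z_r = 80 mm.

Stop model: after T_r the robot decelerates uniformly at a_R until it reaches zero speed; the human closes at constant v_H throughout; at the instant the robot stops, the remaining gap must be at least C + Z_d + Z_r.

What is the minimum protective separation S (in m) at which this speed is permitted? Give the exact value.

stop time T_s = (39/20)/1 = 1.9500 s
robot in T_r: 1.9500·0.3000 = 0.5850 m
robot under decel: 1.9500²/(2·1.0000) = 1.9013 m
human over T_r+T_s: 0.8000·(0.3000+1.9500) = 1.8000 m
C+Z_d+Z_r = 0.0000+0.0150+0.0800 = 0.0950 m
S_min ≈ 0.5850+1.9013+1.8000+0.0950  ⇒  S_min = 701/160 m

S_min = 701/160 m = 4.3812 m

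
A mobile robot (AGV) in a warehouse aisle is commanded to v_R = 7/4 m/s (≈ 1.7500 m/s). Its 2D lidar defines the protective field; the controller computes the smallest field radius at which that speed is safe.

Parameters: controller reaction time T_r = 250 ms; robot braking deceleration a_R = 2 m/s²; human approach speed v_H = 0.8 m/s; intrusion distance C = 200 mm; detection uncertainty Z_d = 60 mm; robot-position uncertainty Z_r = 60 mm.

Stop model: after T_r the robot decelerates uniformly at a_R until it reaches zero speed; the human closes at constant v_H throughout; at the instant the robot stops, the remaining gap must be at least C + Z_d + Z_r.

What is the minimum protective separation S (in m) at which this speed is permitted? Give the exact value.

S_min = 3877/1600 m = 2.4231 m

T_s = v_R/a_R = (7/4)/2 = 0.8750 s
reaction-phase robot travel = 1.7500·0.2500 = 0.4375 m
robot under decel: 1.7500²/(2·2.0000) = 0.7656 m
person approaches 0.8000·(0.2500+0.8750) = 0.9000 m
margins: 0.2000+0.0600+0.0600 = 0.3200 m
S_min ≈ 0.4375+0.7656+0.9000+0.3200  ⇒  S_min = 3877/1600 m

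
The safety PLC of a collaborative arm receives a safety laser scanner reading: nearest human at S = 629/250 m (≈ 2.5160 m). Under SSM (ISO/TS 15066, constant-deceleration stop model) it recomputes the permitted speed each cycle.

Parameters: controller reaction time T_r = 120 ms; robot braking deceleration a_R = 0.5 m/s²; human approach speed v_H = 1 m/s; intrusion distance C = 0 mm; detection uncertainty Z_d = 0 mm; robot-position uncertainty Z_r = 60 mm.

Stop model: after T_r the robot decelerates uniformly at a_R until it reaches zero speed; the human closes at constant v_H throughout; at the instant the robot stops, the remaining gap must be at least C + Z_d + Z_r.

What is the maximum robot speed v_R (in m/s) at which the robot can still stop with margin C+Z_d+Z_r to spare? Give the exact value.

quadratic (1)·v² + (53/25)·v + (-292/125) = 0
  disc = (53/25)² − 4·(1)·(-292/125) = 8649/625 ; √disc = 93/25
  v_R = (−(53/25) + 93/25) / (2·(1)) = 4/5 m/s
check:
stop time T_s = (4/5)/(1/2) = 1.6000 s
reaction-phase robot travel = 0.8000·0.1200 = 0.0960 m
robot under decel: 0.8000²/(2·0.5000) = 0.6400 m
human closes 1.0000·1.7200 = 1.7200 m
residual clearance needed = 0.0000+0.0000+0.0600 = 0.0600 m
sum ≈ 0.0960+0.6400+1.7200+0.0600 ≈ 2.5160 m = S ✓

v_R_max = 4/5 m/s = 0.8000 m/s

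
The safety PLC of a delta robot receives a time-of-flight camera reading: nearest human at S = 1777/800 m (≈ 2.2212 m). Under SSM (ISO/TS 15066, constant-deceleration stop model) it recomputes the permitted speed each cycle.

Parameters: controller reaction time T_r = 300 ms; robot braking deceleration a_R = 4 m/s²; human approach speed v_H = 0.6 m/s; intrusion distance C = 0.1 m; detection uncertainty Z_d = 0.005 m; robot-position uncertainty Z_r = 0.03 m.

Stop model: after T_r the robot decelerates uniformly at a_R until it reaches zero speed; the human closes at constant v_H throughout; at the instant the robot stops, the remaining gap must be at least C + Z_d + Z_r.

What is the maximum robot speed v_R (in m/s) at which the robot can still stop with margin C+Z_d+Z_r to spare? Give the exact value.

collect terms ⇒ (1/8)·v_R² + (9/20)·v_R + (-61/32) = 0
  disc = (9/20)² − 4·(1/8)·(-61/32) = 1849/1600 ; √disc = 43/40
  v_R = (−(9/20) + 43/40) / (2·(1/8)) = 5/2 m/s
check:
braking lasts T_s = (5/2)/4 = 0.6250 s
robot covers v_R·T_r = 2.5000·0.3000 = 0.7500 m before braking
braking distance = 2.5000²/(2·4.0000) = 0.7812 m
human over T_r+T_s: 0.6000·(0.3000+0.6250) = 0.5550 m
residual clearance needed = 0.1000+0.0050+0.0300 = 0.1350 m
sum ≈ 0.7500+0.7812+0.5550+0.1350 ≈ 2.2212 m = S ✓

v_R_max = 5/2 m/s = 2.5000 m/s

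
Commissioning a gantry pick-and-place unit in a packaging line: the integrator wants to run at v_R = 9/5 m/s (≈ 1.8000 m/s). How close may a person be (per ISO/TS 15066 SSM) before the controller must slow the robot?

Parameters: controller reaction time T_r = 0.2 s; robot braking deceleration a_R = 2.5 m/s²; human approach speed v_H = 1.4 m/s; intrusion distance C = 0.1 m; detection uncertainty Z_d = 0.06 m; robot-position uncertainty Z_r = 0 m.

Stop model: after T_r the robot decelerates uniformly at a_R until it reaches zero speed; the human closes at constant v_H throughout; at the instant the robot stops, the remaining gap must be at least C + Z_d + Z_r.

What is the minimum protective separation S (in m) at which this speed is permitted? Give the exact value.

braking lasts T_s = (9/5)/(5/2) = 0.7200 s
robot covers v_R·T_r = 1.8000·0.2000 = 0.3600 m before braking
robot under decel: 1.8000²/(2·2.5000) = 0.6480 m
person approaches 1.4000·(0.2000+0.7200) = 1.2880 m
residual clearance needed = 0.1000+0.0600+0.0000 = 0.1600 m
S_min ≈ 0.3600+0.6480+1.2880+0.1600  ⇒  S_min = 307/125 m

S_min = 307/125 m = 2.4560 m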